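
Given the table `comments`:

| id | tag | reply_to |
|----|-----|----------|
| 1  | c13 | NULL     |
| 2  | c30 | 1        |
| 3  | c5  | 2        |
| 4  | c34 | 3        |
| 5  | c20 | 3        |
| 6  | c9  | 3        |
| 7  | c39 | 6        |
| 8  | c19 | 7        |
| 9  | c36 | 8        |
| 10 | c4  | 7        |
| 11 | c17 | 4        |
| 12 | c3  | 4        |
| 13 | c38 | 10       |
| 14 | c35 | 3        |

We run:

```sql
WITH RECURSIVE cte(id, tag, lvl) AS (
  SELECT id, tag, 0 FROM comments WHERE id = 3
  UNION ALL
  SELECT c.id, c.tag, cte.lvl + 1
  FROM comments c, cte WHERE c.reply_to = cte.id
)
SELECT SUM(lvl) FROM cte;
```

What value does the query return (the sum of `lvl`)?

Base: id=3 (c5) at lvl 0.
Iteration 1: rows with reply_to in {3} -> c34 (id 4, lvl 1), c20 (id 5, lvl 1), c9 (id 6, lvl 1), c35 (id 14, lvl 1).
Iteration 2: rows with reply_to in {4,5,6,14} -> c39 (id 7, lvl 2), c17 (id 11, lvl 2), c3 (id 12, lvl 2).
Iteration 3: rows with reply_to in {7,11,12} -> c19 (id 8, lvl 3), c4 (id 10, lvl 3).
Iteration 4: rows with reply_to in {8,10} -> c36 (id 9, lvl 4), c38 (id 13, lvl 4).
Iteration 5: no rows with reply_to in {9,13}; recursion stops.
SUM(lvl) = 0 + 1 + 1 + 1 + 1 + 2 + 2 + 2 + 3 + 3 + 4 + 4 = 24.

24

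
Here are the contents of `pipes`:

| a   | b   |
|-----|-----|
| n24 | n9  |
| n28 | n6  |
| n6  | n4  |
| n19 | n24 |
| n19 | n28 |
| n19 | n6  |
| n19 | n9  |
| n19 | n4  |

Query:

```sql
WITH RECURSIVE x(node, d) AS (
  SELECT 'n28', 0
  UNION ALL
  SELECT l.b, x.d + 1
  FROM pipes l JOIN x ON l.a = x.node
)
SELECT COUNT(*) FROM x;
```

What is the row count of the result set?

3

Base: (n28, d=0).
Iteration 1: edges from {n28} -> (n6, d=1).
Iteration 2: edges from {n6} -> (n4, d=2).
Iteration 3: no outgoing edges from {n4}; recursion stops.
Total rows emitted: 3.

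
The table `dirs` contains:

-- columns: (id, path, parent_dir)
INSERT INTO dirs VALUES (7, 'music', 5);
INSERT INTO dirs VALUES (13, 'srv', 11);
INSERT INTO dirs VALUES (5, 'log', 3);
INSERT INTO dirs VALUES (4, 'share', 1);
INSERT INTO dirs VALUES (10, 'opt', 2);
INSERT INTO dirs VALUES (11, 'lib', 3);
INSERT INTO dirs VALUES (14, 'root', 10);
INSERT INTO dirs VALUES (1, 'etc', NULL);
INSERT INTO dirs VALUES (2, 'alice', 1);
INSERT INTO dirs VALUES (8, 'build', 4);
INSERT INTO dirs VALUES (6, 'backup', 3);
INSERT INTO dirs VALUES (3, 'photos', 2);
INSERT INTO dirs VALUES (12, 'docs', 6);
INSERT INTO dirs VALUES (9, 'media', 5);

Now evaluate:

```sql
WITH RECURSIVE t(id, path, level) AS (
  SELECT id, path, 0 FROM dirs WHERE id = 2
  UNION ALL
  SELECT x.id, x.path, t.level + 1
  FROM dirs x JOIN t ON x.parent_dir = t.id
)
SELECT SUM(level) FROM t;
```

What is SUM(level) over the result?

22

Base: id=2 (alice) at level 0.
Iteration 1: rows with parent_dir in {2} -> photos (id 3, level 1), opt (id 10, level 1).
Iteration 2: rows with parent_dir in {3,10} -> log (id 5, level 2), backup (id 6, level 2), lib (id 11, level 2), root (id 14, level 2).
Iteration 3: rows with parent_dir in {5,6,11,14} -> music (id 7, level 3), media (id 9, level 3), docs (id 12, level 3), srv (id 13, level 3).
Iteration 4: no rows with parent_dir in {7,9,12,13}; recursion stops.
SUM(level) = 0 + 1 + 1 + 2 + 2 + 2 + 2 + 3 + 3 + 3 + 3 = 22.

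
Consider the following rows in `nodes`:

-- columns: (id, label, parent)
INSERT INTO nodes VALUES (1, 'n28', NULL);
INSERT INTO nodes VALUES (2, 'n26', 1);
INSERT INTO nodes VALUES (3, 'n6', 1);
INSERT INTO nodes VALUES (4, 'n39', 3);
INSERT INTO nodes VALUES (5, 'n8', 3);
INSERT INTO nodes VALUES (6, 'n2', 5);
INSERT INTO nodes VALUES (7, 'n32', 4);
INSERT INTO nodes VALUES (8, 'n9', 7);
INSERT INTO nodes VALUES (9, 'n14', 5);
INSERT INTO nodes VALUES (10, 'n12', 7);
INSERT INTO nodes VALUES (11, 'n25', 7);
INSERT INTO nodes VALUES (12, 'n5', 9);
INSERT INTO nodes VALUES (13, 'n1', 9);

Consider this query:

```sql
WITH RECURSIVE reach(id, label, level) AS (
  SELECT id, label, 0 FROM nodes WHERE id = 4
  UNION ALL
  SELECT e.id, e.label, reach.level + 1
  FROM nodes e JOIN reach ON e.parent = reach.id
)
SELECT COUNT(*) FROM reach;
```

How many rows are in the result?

Base: id=4 (n39) at level 0.
Iteration 1: rows with parent in {4} -> n32 (id 7, level 1).
Iteration 2: rows with parent in {7} -> n9 (id 8, level 2), n12 (id 10, level 2), n25 (id 11, level 2).
Iteration 3: no rows with parent in {8,10,11}; recursion stops.
Total rows emitted: 5.

5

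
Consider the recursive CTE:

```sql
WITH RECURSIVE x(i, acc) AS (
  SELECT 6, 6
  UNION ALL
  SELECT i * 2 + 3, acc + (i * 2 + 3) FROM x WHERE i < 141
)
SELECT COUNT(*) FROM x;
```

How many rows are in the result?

5

Base: i=6, acc=6.
Iteration 1: 6 < 141 holds -> i = 6 * 2 + 3 = 15, acc = 6 + 15 = 21.
Iteration 2: 15 < 141 holds -> i = 15 * 2 + 3 = 33, acc = 21 + 33 = 54.
Iteration 3: 33 < 141 holds -> i = 33 * 2 + 3 = 69, acc = 54 + 69 = 123.
Iteration 4: 69 < 141 holds -> i = 69 * 2 + 3 = 141, acc = 123 + 141 = 264.
Iteration 5: 141 < 141 fails; recursion stops.
Total rows emitted: 5.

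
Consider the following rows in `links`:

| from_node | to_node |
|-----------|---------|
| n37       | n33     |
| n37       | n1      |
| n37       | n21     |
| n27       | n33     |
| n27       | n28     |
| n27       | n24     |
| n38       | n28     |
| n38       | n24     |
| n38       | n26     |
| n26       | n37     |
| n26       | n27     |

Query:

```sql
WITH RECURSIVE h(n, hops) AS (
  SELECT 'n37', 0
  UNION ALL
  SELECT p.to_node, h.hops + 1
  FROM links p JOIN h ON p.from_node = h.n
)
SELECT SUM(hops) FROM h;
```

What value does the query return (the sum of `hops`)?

3

Base: (n37, hops=0).
Iteration 1: edges from {n37} -> (n1, hops=1), (n21, hops=1), (n33, hops=1).
Iteration 2: no outgoing edges from {n1,n21,n33}; recursion stops.
SUM(hops) = 0 + 1 + 1 + 1 = 3.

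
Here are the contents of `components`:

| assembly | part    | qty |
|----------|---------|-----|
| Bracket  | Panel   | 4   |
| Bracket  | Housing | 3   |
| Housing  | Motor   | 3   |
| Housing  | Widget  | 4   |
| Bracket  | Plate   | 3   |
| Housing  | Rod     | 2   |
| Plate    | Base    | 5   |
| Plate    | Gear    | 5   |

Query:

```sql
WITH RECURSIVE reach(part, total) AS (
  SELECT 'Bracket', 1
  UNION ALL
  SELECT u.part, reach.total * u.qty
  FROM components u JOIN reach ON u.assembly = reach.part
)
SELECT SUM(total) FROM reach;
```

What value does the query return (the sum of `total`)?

Base: (Bracket, total=1).
Iteration 1: components of {Bracket} -> Housing = 1*3 = 3, Panel = 1*4 = 4, Plate = 1*3 = 3.
Iteration 2: components of {Housing,Panel,Plate} -> Base = 3*5 = 15, Gear = 3*5 = 15, Motor = 3*3 = 9, Rod = 3*2 = 6, Widget = 3*4 = 12.
Iteration 3: no further components; recursion stops.
SUM(total) = 1 + 4 + 3 + 3 + 9 + 12 + 6 + 15 + 15 = 68.

68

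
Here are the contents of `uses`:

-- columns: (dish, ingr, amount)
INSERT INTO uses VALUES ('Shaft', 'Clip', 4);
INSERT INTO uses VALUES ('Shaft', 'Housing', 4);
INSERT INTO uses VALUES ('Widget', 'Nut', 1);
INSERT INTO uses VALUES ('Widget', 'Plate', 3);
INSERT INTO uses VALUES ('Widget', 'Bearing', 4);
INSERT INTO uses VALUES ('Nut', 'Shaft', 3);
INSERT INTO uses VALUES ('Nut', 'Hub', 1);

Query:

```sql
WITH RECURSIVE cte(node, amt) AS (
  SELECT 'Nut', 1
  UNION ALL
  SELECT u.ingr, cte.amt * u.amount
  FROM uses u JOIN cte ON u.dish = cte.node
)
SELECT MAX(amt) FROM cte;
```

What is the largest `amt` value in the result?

Base: (Nut, amt=1).
Iteration 1: components of {Nut} -> Hub = 1*1 = 1, Shaft = 1*3 = 3.
Iteration 2: components of {Hub,Shaft} -> Clip = 3*4 = 12, Housing = 3*4 = 12.
Iteration 3: no further components; recursion stops.
amt values: 1, 3, 1, 12, 12; the maximum is 12.

12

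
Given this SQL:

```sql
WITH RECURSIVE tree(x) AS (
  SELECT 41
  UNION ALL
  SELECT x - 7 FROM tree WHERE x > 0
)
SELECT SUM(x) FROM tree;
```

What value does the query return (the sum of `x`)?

140

Base: x=41.
Iteration 1: 41 > 0 holds -> x = 41 - 7 = 34.
Iteration 2: 34 > 0 holds -> x = 34 - 7 = 27.
Iteration 3: 27 > 0 holds -> x = 27 - 7 = 20.
Iteration 4: 20 > 0 holds -> x = 20 - 7 = 13.
Iteration 5: 13 > 0 holds -> x = 13 - 7 = 6.
Iteration 6: 6 > 0 holds -> x = 6 - 7 = -1.
Iteration 7: -1 > 0 fails; recursion stops.
SUM(x) = 41 + 34 + 27 + 20 + 13 + 6 + -1 = 140.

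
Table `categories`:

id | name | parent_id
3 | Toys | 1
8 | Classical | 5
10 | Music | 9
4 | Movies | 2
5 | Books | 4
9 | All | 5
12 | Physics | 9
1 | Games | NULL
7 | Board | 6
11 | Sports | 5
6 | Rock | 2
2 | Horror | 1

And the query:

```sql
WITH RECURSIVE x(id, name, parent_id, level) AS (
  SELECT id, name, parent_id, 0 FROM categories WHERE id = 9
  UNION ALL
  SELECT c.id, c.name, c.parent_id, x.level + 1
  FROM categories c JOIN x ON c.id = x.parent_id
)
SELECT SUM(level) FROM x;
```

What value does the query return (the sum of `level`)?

10

Base: id=9 (All), parent_id=5, level 0.
Iteration 1: join on id=5 -> Books (id 5, parent_id=4, level 1).
Iteration 2: join on id=4 -> Movies (id 4, parent_id=2, level 2).
Iteration 3: join on id=2 -> Horror (id 2, parent_id=1, level 3).
Iteration 4: join on id=1 -> Games (id 1, parent_id=NULL, level 4).
Iteration 5: parent_id is NULL; no match; recursion stops.
SUM(level) = 0 + 1 + 2 + 3 + 4 = 10.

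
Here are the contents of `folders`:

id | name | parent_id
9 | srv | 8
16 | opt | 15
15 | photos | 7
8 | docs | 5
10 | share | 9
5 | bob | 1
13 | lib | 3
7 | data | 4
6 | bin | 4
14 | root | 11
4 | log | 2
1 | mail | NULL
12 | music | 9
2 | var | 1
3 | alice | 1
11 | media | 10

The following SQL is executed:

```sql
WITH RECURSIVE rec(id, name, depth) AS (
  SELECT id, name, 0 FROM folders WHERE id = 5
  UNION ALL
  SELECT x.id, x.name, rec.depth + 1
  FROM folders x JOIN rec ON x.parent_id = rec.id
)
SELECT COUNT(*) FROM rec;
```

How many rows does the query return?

7

Base: id=5 (bob) at depth 0.
Iteration 1: rows with parent_id in {5} -> docs (id 8, depth 1).
Iteration 2: rows with parent_id in {8} -> srv (id 9, depth 2).
Iteration 3: rows with parent_id in {9} -> share (id 10, depth 3), music (id 12, depth 3).
Iteration 4: rows with parent_id in {10,12} -> media (id 11, depth 4).
Iteration 5: rows with parent_id in {11} -> root (id 14, depth 5).
Iteration 6: no rows with parent_id in {14}; recursion stops.
Total rows emitted: 7.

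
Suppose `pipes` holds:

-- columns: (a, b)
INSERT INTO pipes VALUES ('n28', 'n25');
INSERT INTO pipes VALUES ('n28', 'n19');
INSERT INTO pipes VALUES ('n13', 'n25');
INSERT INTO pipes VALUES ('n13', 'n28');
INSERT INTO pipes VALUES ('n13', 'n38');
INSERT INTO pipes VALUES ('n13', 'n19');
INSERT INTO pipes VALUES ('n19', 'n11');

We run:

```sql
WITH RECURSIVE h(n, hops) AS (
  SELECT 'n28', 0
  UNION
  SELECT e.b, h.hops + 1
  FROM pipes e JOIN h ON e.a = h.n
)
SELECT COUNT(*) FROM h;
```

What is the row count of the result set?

Base: (n28, hops=0).
Iteration 1: edges from {n28} -> (n19, hops=1), (n25, hops=1).
Iteration 2: edges from {n19,n25} -> (n11, hops=2).
Iteration 3: no outgoing edges from {n11}; recursion stops.
Total rows emitted: 4.

4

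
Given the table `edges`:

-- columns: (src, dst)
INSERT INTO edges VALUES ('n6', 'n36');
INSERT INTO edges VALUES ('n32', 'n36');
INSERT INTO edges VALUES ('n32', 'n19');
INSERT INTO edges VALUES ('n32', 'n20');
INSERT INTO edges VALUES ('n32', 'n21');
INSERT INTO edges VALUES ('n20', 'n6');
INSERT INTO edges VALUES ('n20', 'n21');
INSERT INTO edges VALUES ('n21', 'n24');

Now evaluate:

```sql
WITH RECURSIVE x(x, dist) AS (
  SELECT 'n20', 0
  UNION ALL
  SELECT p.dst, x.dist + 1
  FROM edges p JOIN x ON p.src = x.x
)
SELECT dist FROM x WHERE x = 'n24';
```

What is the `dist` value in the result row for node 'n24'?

Base: (n20, dist=0).
Iteration 1: edges from {n20} -> (n21, dist=1), (n6, dist=1).
Iteration 2: edges from {n21,n6} -> (n24, dist=2), (n36, dist=2).
Iteration 3: no outgoing edges from {n24,n36}; recursion stops.

2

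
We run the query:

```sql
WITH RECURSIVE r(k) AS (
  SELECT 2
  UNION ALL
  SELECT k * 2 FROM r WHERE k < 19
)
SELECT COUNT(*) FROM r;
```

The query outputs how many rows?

Base: k=2.
Iteration 1: 2 < 19 holds -> k = 2 * 2 = 4.
Iteration 2: 4 < 19 holds -> k = 4 * 2 = 8.
Iteration 3: 8 < 19 holds -> k = 8 * 2 = 16.
Iteration 4: 16 < 19 holds -> k = 16 * 2 = 32.
Iteration 5: 32 < 19 fails; recursion stops.
Total rows emitted: 5.

5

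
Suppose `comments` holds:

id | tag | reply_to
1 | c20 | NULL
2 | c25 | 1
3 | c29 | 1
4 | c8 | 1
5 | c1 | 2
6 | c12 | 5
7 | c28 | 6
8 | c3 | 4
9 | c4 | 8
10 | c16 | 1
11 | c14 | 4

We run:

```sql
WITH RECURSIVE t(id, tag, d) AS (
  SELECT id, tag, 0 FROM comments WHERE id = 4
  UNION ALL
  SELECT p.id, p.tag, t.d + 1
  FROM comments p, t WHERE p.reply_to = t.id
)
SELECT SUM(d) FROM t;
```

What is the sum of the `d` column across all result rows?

Base: id=4 (c8) at d 0.
Iteration 1: rows with reply_to in {4} -> c3 (id 8, d 1), c14 (id 11, d 1).
Iteration 2: rows with reply_to in {8,11} -> c4 (id 9, d 2).
Iteration 3: no rows with reply_to in {9}; recursion stops.
SUM(d) = 0 + 1 + 1 + 2 = 4.

4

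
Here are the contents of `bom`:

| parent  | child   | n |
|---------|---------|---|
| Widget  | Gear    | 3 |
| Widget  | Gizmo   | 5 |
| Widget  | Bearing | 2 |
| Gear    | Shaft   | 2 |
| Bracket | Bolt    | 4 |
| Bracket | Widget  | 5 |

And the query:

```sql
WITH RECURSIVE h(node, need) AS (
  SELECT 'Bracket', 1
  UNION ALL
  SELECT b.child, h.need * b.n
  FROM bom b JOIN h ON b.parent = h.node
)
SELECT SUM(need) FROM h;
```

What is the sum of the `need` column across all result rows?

90

Base: (Bracket, need=1).
Iteration 1: components of {Bracket} -> Bolt = 1*4 = 4, Widget = 1*5 = 5.
Iteration 2: components of {Bolt,Widget} -> Bearing = 5*2 = 10, Gear = 5*3 = 15, Gizmo = 5*5 = 25.
Iteration 3: components of {Bearing,Gear,Gizmo} -> Shaft = 15*2 = 30.
Iteration 4: no further components; recursion stops.
SUM(need) = 1 + 5 + 4 + 25 + 15 + 10 + 30 = 90.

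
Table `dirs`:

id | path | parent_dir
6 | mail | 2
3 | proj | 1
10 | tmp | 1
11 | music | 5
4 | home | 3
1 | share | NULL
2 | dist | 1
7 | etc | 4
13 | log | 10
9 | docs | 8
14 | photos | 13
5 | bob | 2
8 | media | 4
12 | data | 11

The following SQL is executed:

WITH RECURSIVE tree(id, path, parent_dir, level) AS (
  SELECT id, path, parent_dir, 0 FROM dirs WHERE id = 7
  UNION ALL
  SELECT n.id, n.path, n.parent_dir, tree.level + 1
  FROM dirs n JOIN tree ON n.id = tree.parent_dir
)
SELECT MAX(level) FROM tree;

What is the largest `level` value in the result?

Base: id=7 (etc), parent_dir=4, level 0.
Iteration 1: join on id=4 -> home (id 4, parent_dir=3, level 1).
Iteration 2: join on id=3 -> proj (id 3, parent_dir=1, level 2).
Iteration 3: join on id=1 -> share (id 1, parent_dir=NULL, level 3).
Iteration 4: parent_dir is NULL; no match; recursion stops.
level values: 0, 1, 2, 3; the maximum is 3.

3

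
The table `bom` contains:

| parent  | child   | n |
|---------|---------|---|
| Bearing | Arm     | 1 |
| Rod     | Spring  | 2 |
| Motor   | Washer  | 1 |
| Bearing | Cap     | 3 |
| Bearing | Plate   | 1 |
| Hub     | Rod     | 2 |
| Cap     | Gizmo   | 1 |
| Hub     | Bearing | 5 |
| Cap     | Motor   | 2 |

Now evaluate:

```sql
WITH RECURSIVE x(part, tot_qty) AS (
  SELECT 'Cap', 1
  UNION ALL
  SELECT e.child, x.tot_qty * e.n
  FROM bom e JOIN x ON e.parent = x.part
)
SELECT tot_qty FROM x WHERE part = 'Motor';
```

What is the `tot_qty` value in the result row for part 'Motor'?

Base: (Cap, tot_qty=1).
Iteration 1: components of {Cap} -> Gizmo = 1*1 = 1, Motor = 1*2 = 2.
Iteration 2: components of {Gizmo,Motor} -> Washer = 2*1 = 2.
Iteration 3: no further components; recursion stops.

2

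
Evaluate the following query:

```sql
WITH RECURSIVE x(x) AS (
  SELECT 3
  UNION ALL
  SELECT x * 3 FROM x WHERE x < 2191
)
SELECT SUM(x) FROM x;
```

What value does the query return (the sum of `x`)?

Base: x=3.
Iteration 1: 3 < 2191 holds -> x = 3 * 3 = 9.
Iteration 2: 9 < 2191 holds -> x = 9 * 3 = 27.
Iteration 3: 27 < 2191 holds -> x = 27 * 3 = 81.
Iteration 4: 81 < 2191 holds -> x = 81 * 3 = 243.
Iteration 5: 243 < 2191 holds -> x = 243 * 3 = 729.
Iteration 6: 729 < 2191 holds -> x = 729 * 3 = 2187.
Iteration 7: 2187 < 2191 holds -> x = 2187 * 3 = 6561.
Iteration 8: 6561 < 2191 fails; recursion stops.
SUM(x) = 3 + 9 + 27 + 81 + 243 + 729 + 2187 + 6561 = 9840.

9840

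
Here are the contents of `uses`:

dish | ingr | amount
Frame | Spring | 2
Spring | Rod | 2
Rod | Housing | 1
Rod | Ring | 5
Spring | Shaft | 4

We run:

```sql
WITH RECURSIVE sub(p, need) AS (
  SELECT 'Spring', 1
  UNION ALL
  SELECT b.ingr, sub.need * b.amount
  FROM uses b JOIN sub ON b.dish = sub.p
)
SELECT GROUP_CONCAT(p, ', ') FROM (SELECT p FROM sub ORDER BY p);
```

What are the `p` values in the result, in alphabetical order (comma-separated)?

Base: (Spring, need=1).
Iteration 1: components of {Spring} -> Rod = 1*2 = 2, Shaft = 1*4 = 4.
Iteration 2: components of {Rod,Shaft} -> Housing = 2*1 = 2, Ring = 2*5 = 10.
Iteration 3: no further components; recursion stops.

Housing, Ring, Rod, Shaft, Spring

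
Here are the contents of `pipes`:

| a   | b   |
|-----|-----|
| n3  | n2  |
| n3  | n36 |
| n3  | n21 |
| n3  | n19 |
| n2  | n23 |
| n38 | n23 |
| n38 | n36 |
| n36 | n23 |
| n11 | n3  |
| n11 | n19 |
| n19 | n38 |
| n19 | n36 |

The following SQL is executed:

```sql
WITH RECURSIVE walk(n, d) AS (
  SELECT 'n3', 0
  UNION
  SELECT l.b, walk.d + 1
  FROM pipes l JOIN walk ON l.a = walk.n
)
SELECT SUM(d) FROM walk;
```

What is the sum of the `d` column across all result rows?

20

Base: (n3, d=0).
Iteration 1: edges from {n3} -> (n19, d=1), (n2, d=1), (n21, d=1), (n36, d=1).
Iteration 2: edges from {n19,n2,n21,n36} -> (n23, d=2), (n36, d=2), (n38, d=2). [UNION drops 1 duplicate row(s)]
Iteration 3: edges from {n23,n36,n38} -> (n23, d=3), (n36, d=3). [UNION drops 1 duplicate row(s)]
Iteration 4: edges from {n23,n36} -> (n23, d=4).
Iteration 5: no outgoing edges from {n23}; recursion stops.
SUM(d) = 0 + 1 + 1 + 1 + 1 + 2 + 2 + 2 + 3 + 3 + 4 = 20.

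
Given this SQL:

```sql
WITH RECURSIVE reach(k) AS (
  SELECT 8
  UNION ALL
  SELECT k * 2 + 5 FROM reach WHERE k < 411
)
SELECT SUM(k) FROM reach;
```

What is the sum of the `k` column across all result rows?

789

Base: k=8.
Iteration 1: 8 < 411 holds -> k = 8 * 2 + 5 = 21.
Iteration 2: 21 < 411 holds -> k = 21 * 2 + 5 = 47.
Iteration 3: 47 < 411 holds -> k = 47 * 2 + 5 = 99.
Iteration 4: 99 < 411 holds -> k = 99 * 2 + 5 = 203.
Iteration 5: 203 < 411 holds -> k = 203 * 2 + 5 = 411.
Iteration 6: 411 < 411 fails; recursion stops.
SUM(k) = 8 + 21 + 47 + 99 + 203 + 411 = 789.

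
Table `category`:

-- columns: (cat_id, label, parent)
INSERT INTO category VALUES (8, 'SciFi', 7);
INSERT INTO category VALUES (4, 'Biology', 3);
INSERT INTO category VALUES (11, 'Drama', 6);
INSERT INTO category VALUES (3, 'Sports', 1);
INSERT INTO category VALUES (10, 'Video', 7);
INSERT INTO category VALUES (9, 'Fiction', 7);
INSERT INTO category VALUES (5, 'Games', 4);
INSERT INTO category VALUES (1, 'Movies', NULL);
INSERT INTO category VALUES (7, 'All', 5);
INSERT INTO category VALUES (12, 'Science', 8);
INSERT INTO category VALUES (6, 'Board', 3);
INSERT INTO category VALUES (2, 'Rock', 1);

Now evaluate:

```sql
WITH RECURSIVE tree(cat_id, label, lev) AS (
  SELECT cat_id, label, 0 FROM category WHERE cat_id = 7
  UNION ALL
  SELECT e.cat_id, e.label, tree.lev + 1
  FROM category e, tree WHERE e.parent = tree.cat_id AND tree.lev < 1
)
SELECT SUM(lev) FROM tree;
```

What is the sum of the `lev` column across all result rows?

3

Base: cat_id=7 (All) at lev 0.
Iteration 1: rows with parent in {7} -> SciFi (id 8, lev 1), Fiction (id 9, lev 1), Video (id 10, lev 1).
Iteration 2: lev < 1 fails for all current rows; recursion stops.
SUM(lev) = 0 + 1 + 1 + 1 = 3.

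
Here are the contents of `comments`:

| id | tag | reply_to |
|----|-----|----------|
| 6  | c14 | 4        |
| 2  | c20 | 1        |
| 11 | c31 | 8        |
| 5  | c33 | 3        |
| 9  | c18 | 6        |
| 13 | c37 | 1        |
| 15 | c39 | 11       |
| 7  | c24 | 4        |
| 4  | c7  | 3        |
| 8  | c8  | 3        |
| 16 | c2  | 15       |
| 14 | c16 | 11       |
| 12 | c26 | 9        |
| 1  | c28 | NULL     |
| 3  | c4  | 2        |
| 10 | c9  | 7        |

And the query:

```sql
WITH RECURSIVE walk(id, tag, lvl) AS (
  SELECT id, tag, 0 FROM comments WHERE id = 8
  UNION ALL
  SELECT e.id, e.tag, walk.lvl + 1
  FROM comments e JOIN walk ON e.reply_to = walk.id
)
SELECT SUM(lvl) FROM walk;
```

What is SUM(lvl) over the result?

8

Base: id=8 (c8) at lvl 0.
Iteration 1: rows with reply_to in {8} -> c31 (id 11, lvl 1).
Iteration 2: rows with reply_to in {11} -> c16 (id 14, lvl 2), c39 (id 15, lvl 2).
Iteration 3: rows with reply_to in {14,15} -> c2 (id 16, lvl 3).
Iteration 4: no rows with reply_to in {16}; recursion stops.
SUM(lvl) = 0 + 1 + 2 + 2 + 3 = 8.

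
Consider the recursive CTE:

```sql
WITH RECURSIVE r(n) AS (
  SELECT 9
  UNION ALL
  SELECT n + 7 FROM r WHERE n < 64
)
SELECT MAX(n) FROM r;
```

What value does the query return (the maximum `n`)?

Base: n=9.
Iteration 1: 9 < 64 holds -> n = 9 + 7 = 16.
Iteration 2: 16 < 64 holds -> n = 16 + 7 = 23.
Iteration 3: 23 < 64 holds -> n = 23 + 7 = 30.
Iteration 4: 30 < 64 holds -> n = 30 + 7 = 37.
Iteration 5: 37 < 64 holds -> n = 37 + 7 = 44.
Iteration 6: 44 < 64 holds -> n = 44 + 7 = 51.
Iteration 7: 51 < 64 holds -> n = 51 + 7 = 58.
Iteration 8: 58 < 64 holds -> n = 58 + 7 = 65.
Iteration 9: 65 < 64 fails; recursion stops.
n values: 9, 16, 23, 30, 37, 44, 51, 58, 65; the maximum is 65.

65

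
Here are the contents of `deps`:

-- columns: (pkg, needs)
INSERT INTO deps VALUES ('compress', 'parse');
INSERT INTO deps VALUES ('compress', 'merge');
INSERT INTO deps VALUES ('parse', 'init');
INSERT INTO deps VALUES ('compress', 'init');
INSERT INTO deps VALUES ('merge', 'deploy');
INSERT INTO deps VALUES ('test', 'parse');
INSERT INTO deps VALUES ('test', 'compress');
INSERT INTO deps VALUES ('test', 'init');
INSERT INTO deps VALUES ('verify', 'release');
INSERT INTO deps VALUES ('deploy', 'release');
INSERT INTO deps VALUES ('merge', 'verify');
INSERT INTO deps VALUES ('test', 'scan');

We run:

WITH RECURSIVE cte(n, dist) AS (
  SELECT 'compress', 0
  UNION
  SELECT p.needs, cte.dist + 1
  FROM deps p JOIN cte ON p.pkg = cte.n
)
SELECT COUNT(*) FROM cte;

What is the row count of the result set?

8

Base: (compress, dist=0).
Iteration 1: edges from {compress} -> (init, dist=1), (merge, dist=1), (parse, dist=1).
Iteration 2: edges from {init,merge,parse} -> (deploy, dist=2), (init, dist=2), (verify, dist=2).
Iteration 3: edges from {deploy,init,verify} -> (release, dist=3). [UNION drops 1 duplicate row(s)]
Iteration 4: no outgoing edges from {release}; recursion stops.
Total rows emitted: 8.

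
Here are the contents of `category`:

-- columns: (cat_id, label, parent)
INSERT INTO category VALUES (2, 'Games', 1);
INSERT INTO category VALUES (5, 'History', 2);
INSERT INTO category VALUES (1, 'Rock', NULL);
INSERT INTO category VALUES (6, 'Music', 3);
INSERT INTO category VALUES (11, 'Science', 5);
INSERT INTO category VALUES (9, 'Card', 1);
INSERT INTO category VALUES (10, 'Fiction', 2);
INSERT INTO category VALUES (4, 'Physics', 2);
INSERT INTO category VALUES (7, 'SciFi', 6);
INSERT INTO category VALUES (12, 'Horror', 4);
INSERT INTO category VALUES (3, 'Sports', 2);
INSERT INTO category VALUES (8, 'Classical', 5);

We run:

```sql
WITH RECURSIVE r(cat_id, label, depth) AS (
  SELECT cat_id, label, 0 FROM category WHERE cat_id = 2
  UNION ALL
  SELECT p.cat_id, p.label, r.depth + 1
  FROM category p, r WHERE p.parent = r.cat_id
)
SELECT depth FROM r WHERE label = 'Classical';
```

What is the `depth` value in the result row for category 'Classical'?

2

Base: cat_id=2 (Games) at depth 0.
Iteration 1: rows with parent in {2} -> Sports (id 3, depth 1), Physics (id 4, depth 1), History (id 5, depth 1), Fiction (id 10, depth 1).
Iteration 2: rows with parent in {3,4,5,10} -> Music (id 6, depth 2), Classical (id 8, depth 2), Science (id 11, depth 2), Horror (id 12, depth 2).
Iteration 3: rows with parent in {6,8,11,12} -> SciFi (id 7, depth 3).
Iteration 4: no rows with parent in {7}; recursion stops.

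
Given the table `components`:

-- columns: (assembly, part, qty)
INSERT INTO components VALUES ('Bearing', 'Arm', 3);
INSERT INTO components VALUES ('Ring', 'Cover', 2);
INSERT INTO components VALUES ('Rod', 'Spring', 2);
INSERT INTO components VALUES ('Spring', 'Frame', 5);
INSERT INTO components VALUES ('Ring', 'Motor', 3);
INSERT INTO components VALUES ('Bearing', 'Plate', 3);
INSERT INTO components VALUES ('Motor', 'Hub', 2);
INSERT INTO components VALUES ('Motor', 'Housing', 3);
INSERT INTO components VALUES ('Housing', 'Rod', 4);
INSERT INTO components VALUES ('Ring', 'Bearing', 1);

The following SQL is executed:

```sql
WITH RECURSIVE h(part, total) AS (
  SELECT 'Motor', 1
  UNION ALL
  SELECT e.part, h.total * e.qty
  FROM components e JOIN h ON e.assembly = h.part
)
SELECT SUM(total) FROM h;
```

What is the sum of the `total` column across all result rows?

Base: (Motor, total=1).
Iteration 1: components of {Motor} -> Housing = 1*3 = 3, Hub = 1*2 = 2.
Iteration 2: components of {Housing,Hub} -> Rod = 3*4 = 12.
Iteration 3: components of {Rod} -> Spring = 12*2 = 24.
Iteration 4: components of {Spring} -> Frame = 24*5 = 120.
Iteration 5: no further components; recursion stops.
SUM(total) = 1 + 2 + 3 + 12 + 24 + 120 = 162.

162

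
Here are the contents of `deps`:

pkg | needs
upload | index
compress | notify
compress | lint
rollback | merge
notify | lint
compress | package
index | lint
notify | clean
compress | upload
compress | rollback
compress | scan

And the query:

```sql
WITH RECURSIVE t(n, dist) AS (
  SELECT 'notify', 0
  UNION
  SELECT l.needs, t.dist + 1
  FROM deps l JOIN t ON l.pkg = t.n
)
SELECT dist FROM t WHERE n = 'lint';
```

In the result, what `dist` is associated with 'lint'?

1

Base: (notify, dist=0).
Iteration 1: edges from {notify} -> (clean, dist=1), (lint, dist=1).
Iteration 2: no outgoing edges from {clean,lint}; recursion stops.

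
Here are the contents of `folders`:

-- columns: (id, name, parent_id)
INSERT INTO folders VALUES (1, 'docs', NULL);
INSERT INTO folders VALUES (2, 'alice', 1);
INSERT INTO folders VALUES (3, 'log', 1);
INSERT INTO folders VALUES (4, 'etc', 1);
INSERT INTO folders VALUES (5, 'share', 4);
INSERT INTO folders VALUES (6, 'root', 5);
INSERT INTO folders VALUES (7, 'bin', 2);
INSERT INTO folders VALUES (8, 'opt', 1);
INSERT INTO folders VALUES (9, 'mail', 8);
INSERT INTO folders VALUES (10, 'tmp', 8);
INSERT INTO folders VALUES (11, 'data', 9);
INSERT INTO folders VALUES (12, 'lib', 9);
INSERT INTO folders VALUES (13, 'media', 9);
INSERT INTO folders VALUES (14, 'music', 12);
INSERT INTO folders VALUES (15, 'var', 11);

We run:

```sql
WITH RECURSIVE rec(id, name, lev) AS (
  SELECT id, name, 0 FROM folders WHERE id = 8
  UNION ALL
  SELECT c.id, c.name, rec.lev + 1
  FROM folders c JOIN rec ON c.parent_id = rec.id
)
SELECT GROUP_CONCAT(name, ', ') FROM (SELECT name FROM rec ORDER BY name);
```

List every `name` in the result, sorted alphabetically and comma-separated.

Base: id=8 (opt) at lev 0.
Iteration 1: rows with parent_id in {8} -> mail (id 9, lev 1), tmp (id 10, lev 1).
Iteration 2: rows with parent_id in {9,10} -> data (id 11, lev 2), lib (id 12, lev 2), media (id 13, lev 2).
Iteration 3: rows with parent_id in {11,12,13} -> music (id 14, lev 3), var (id 15, lev 3).
Iteration 4: no rows with parent_id in {14,15}; recursion stops.

data, lib, mail, media, music, opt, tmp, var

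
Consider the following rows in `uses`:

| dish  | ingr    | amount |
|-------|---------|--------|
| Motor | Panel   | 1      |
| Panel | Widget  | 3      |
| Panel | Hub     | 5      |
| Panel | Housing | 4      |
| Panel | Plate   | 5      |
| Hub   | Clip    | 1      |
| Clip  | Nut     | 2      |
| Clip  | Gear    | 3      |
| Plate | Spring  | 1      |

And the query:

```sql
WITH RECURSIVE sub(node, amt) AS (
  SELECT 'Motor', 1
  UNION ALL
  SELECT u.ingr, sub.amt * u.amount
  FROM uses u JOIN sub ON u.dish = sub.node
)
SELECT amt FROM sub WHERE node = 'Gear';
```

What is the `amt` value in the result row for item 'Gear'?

15

Base: (Motor, amt=1).
Iteration 1: components of {Motor} -> Panel = 1*1 = 1.
Iteration 2: components of {Panel} -> Housing = 1*4 = 4, Hub = 1*5 = 5, Plate = 1*5 = 5, Widget = 1*3 = 3.
Iteration 3: components of {Housing,Hub,Plate,Widget} -> Clip = 5*1 = 5, Spring = 5*1 = 5.
Iteration 4: components of {Clip,Spring} -> Gear = 5*3 = 15, Nut = 5*2 = 10.
Iteration 5: no further components; recursion stops.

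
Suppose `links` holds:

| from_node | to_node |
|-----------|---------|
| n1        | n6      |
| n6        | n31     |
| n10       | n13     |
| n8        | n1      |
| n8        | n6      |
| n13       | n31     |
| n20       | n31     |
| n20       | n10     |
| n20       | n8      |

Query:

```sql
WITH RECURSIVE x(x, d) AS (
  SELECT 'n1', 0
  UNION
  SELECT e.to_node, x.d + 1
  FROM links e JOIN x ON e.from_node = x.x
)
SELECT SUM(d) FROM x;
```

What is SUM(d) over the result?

3

Base: (n1, d=0).
Iteration 1: edges from {n1} -> (n6, d=1).
Iteration 2: edges from {n6} -> (n31, d=2).
Iteration 3: no outgoing edges from {n31}; recursion stops.
SUM(d) = 0 + 1 + 2 = 3.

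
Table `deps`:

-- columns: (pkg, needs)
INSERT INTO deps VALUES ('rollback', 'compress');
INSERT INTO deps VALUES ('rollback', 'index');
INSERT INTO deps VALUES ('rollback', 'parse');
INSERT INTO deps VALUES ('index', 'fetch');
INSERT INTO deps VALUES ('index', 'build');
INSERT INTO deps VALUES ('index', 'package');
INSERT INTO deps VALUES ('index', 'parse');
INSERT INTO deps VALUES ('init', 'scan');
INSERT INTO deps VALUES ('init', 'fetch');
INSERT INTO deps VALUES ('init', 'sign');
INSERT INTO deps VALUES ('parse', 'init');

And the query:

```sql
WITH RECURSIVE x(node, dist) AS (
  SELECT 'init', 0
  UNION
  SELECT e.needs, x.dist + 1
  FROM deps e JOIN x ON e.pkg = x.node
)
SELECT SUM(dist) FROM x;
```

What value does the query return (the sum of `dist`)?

3

Base: (init, dist=0).
Iteration 1: edges from {init} -> (fetch, dist=1), (scan, dist=1), (sign, dist=1).
Iteration 2: no outgoing edges from {fetch,scan,sign}; recursion stops.
SUM(dist) = 0 + 1 + 1 + 1 = 3.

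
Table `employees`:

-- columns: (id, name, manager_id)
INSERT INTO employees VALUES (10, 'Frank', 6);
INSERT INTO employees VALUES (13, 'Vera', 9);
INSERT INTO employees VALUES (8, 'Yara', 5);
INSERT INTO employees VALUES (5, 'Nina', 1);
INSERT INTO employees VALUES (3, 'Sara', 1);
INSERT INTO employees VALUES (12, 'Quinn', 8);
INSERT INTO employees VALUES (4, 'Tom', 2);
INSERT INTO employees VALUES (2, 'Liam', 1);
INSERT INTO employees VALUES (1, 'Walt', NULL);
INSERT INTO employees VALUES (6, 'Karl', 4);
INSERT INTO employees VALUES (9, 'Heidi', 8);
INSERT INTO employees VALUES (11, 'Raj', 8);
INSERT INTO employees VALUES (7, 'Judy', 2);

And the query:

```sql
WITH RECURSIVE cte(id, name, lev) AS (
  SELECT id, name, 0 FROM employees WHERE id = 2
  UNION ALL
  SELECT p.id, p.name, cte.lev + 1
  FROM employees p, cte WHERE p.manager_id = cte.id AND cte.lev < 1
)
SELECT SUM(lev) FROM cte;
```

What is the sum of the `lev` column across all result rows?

2

Base: id=2 (Liam) at lev 0.
Iteration 1: rows with manager_id in {2} -> Tom (id 4, lev 1), Judy (id 7, lev 1).
Iteration 2: lev < 1 fails for all current rows; recursion stops.
SUM(lev) = 0 + 1 + 1 = 2.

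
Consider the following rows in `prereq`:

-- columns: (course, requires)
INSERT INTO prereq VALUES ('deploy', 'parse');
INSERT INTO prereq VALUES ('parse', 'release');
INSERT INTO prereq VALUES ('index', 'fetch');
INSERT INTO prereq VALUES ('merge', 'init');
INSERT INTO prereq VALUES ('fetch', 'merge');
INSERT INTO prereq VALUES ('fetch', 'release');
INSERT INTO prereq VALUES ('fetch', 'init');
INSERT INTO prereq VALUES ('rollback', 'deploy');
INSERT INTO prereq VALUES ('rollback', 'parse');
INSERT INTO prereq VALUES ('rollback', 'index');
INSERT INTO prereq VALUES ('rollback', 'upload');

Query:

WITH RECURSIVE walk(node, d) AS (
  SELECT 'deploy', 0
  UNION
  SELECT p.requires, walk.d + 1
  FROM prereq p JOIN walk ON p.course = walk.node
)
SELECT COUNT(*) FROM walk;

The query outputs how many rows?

3

Base: (deploy, d=0).
Iteration 1: edges from {deploy} -> (parse, d=1).
Iteration 2: edges from {parse} -> (release, d=2).
Iteration 3: no outgoing edges from {release}; recursion stops.
Total rows emitted: 3.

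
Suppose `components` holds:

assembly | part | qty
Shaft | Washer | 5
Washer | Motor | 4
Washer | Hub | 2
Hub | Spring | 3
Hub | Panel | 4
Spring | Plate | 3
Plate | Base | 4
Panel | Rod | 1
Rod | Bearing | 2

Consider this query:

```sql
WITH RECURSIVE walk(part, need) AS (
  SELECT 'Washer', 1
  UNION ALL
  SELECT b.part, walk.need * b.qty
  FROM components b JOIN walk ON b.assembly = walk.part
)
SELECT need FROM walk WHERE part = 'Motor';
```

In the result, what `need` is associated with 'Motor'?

4

Base: (Washer, need=1).
Iteration 1: components of {Washer} -> Hub = 1*2 = 2, Motor = 1*4 = 4.
Iteration 2: components of {Hub,Motor} -> Panel = 2*4 = 8, Spring = 2*3 = 6.
Iteration 3: components of {Panel,Spring} -> Plate = 6*3 = 18, Rod = 8*1 = 8.
Iteration 4: components of {Plate,Rod} -> Base = 18*4 = 72, Bearing = 8*2 = 16.
Iteration 5: no further components; recursion stops.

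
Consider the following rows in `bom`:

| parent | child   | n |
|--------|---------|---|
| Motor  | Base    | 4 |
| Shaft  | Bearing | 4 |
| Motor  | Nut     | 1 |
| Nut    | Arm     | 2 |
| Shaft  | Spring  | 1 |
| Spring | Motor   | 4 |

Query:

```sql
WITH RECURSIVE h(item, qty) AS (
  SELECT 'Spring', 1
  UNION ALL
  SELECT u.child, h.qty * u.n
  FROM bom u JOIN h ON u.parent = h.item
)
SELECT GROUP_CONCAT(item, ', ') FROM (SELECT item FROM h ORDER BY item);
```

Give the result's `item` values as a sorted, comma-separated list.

Arm, Base, Motor, Nut, Spring

Base: (Spring, qty=1).
Iteration 1: components of {Spring} -> Motor = 1*4 = 4.
Iteration 2: components of {Motor} -> Base = 4*4 = 16, Nut = 4*1 = 4.
Iteration 3: components of {Base,Nut} -> Arm = 4*2 = 8.
Iteration 4: no further components; recursion stops.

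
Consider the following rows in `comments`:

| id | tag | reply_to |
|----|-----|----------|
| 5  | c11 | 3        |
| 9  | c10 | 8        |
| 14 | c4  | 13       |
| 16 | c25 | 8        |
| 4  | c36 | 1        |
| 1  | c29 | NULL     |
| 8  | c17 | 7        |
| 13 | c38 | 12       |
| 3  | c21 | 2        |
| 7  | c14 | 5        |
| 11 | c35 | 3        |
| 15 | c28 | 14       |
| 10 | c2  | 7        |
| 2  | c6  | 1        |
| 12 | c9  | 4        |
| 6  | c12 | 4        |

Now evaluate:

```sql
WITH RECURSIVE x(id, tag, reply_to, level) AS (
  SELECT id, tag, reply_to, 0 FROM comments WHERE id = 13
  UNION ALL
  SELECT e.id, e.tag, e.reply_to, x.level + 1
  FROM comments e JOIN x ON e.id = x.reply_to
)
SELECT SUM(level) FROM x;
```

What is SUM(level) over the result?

Base: id=13 (c38), reply_to=12, level 0.
Iteration 1: join on id=12 -> c9 (id 12, reply_to=4, level 1).
Iteration 2: join on id=4 -> c36 (id 4, reply_to=1, level 2).
Iteration 3: join on id=1 -> c29 (id 1, reply_to=NULL, level 3).
Iteration 4: reply_to is NULL; no match; recursion stops.
SUM(level) = 0 + 1 + 2 + 3 = 6.

6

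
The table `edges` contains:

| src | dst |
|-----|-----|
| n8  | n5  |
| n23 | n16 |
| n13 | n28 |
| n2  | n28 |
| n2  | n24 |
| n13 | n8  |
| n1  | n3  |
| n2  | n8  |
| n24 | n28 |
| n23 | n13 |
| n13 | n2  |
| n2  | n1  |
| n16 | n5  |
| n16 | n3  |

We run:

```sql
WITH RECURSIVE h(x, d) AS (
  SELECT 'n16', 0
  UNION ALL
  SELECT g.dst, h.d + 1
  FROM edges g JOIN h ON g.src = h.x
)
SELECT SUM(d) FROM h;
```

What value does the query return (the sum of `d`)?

2

Base: (n16, d=0).
Iteration 1: edges from {n16} -> (n3, d=1), (n5, d=1).
Iteration 2: no outgoing edges from {n3,n5}; recursion stops.
SUM(d) = 0 + 1 + 1 = 2.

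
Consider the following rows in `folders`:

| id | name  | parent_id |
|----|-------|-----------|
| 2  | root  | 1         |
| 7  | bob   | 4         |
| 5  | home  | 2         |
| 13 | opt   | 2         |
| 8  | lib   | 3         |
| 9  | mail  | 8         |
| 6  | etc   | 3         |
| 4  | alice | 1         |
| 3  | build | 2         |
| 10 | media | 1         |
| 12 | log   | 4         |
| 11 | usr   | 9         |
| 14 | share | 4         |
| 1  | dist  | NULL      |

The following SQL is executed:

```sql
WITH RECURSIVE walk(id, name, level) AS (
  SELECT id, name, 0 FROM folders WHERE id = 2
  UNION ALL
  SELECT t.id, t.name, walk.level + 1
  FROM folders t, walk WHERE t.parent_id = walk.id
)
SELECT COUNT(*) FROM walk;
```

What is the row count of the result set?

Base: id=2 (root) at level 0.
Iteration 1: rows with parent_id in {2} -> build (id 3, level 1), home (id 5, level 1), opt (id 13, level 1).
Iteration 2: rows with parent_id in {3,5,13} -> etc (id 6, level 2), lib (id 8, level 2).
Iteration 3: rows with parent_id in {6,8} -> mail (id 9, level 3).
Iteration 4: rows with parent_id in {9} -> usr (id 11, level 4).
Iteration 5: no rows with parent_id in {11}; recursion stops.
Total rows emitted: 8.

8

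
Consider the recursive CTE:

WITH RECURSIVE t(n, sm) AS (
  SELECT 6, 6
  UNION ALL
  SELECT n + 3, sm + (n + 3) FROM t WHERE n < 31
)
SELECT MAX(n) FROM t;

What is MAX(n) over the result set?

33

Base: n=6, sm=6.
Iteration 1: 6 < 31 holds -> n = 6 + 3 = 9, sm = 6 + 9 = 15.
Iteration 2: 9 < 31 holds -> n = 9 + 3 = 12, sm = 15 + 12 = 27.
Iteration 3: 12 < 31 holds -> n = 12 + 3 = 15, sm = 27 + 15 = 42.
Iteration 4: 15 < 31 holds -> n = 15 + 3 = 18, sm = 42 + 18 = 60.
Iteration 5: 18 < 31 holds -> n = 18 + 3 = 21, sm = 60 + 21 = 81.
Iteration 6: 21 < 31 holds -> n = 21 + 3 = 24, sm = 81 + 24 = 105.
Iteration 7: 24 < 31 holds -> n = 24 + 3 = 27, sm = 105 + 27 = 132.
Iteration 8: 27 < 31 holds -> n = 27 + 3 = 30, sm = 132 + 30 = 162.
Iteration 9: 30 < 31 holds -> n = 30 + 3 = 33, sm = 162 + 33 = 195.
Iteration 10: 33 < 31 fails; recursion stops.
n values: 6, 9, 12, 15, 18, 21, 24, 27, 30, 33; the maximum is 33.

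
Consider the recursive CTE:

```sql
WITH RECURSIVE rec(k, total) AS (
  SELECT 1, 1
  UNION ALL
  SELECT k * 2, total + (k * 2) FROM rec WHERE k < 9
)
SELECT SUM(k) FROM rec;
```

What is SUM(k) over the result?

31

Base: k=1, total=1.
Iteration 1: 1 < 9 holds -> k = 1 * 2 = 2, total = 1 + 2 = 3.
Iteration 2: 2 < 9 holds -> k = 2 * 2 = 4, total = 3 + 4 = 7.
Iteration 3: 4 < 9 holds -> k = 4 * 2 = 8, total = 7 + 8 = 15.
Iteration 4: 8 < 9 holds -> k = 8 * 2 = 16, total = 15 + 16 = 31.
Iteration 5: 16 < 9 fails; recursion stops.
SUM(k) = 1 + 2 + 4 + 8 + 16 = 31.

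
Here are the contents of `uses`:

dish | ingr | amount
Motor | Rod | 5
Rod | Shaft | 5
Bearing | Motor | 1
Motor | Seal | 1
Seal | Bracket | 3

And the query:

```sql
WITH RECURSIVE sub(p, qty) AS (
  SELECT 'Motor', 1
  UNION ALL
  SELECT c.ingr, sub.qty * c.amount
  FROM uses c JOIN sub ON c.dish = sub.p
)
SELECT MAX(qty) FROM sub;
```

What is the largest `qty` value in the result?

25

Base: (Motor, qty=1).
Iteration 1: components of {Motor} -> Rod = 1*5 = 5, Seal = 1*1 = 1.
Iteration 2: components of {Rod,Seal} -> Bracket = 1*3 = 3, Shaft = 5*5 = 25.
Iteration 3: no further components; recursion stops.
qty values: 1, 5, 1, 25, 3; the maximum is 25.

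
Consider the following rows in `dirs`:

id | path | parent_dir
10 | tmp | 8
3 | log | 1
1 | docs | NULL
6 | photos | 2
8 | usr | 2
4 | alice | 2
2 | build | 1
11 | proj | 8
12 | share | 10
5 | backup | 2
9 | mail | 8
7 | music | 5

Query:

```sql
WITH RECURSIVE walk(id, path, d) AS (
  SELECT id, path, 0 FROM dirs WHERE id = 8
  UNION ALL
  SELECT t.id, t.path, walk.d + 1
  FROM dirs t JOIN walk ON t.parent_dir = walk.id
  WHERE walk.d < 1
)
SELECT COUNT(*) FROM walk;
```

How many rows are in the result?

4

Base: id=8 (usr) at d 0.
Iteration 1: rows with parent_dir in {8} -> mail (id 9, d 1), tmp (id 10, d 1), proj (id 11, d 1).
Iteration 2: d < 1 fails for all current rows; recursion stops.
Total rows emitted: 4.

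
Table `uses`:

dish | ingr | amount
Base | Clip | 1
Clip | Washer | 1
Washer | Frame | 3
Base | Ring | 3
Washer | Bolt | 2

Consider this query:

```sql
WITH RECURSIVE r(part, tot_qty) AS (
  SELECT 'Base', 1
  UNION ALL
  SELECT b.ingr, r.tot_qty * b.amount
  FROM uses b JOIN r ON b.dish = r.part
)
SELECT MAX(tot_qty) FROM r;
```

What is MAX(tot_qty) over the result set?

3

Base: (Base, tot_qty=1).
Iteration 1: components of {Base} -> Clip = 1*1 = 1, Ring = 1*3 = 3.
Iteration 2: components of {Clip,Ring} -> Washer = 1*1 = 1.
Iteration 3: components of {Washer} -> Bolt = 1*2 = 2, Frame = 1*3 = 3.
Iteration 4: no further components; recursion stops.
tot_qty values: 1, 1, 3, 1, 3, 2; the maximum is 3.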